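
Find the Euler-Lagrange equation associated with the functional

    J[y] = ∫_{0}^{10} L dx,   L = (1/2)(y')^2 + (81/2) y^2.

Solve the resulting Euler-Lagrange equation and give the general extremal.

The Lagrangian is L = (1/2)(y')^2 + (81/2) y^2.
∂L/∂y = 81y.
∂L/∂y' = y'.
The Euler-Lagrange equation d/dx(∂L/∂y') − ∂L/∂y = 0 becomes:
    y'' - 81 y = 0
General solution: y(x) = A e^(9x) + B e^(-9x), where A and B are arbitrary constants fixed by the endpoint conditions.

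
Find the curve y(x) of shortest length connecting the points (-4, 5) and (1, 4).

Arc-length functional: J[y] = ∫ sqrt(1 + (y')^2) dx.
Lagrangian L = sqrt(1 + (y')^2) has no explicit y dependence, so ∂L/∂y = 0 and the Euler-Lagrange equation gives
    d/dx( y' / sqrt(1 + (y')^2) ) = 0  ⇒  y' / sqrt(1 + (y')^2) = const.
Hence y' is constant, so y(x) is affine.
Fitting the endpoints (-4, 5) and (1, 4):
    slope m = (4 − 5) / (1 − (-4)) = -1/5,
    intercept c = 5 − m·(-4) = 21/5.
Extremal: y(x) = (-1/5) x + 21/5.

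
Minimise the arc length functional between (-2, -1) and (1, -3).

Arc-length functional: J[y] = ∫ sqrt(1 + (y')^2) dx.
Lagrangian L = sqrt(1 + (y')^2) has no explicit y dependence, so ∂L/∂y = 0 and the Euler-Lagrange equation gives
    d/dx( y' / sqrt(1 + (y')^2) ) = 0  ⇒  y' / sqrt(1 + (y')^2) = const.
Hence y' is constant, so y(x) is affine.
Fitting the endpoints (-2, -1) and (1, -3):
    slope m = ((-3) − (-1)) / (1 − (-2)) = -2/3,
    intercept c = (-1) − m·(-2) = -7/3.
Extremal: y(x) = (-2/3) x - 7/3.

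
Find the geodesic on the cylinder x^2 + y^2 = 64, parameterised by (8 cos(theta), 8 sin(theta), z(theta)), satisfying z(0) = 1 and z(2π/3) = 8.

Parameterise the cylinder of radius R = 8 as
    r(θ) = (8 cos θ, 8 sin θ, z(θ)).
The arc-length element is
    ds = sqrt(64 + (dz/dθ)^2) dθ,
so the Lagrangian is L = sqrt(64 + z'^2).
L depends on z' only, not on z or θ, so ∂L/∂z = 0 and
    ∂L/∂z' = z' / sqrt(64 + z'^2).
The Euler-Lagrange equation gives
    d/dθ( z' / sqrt(64 + z'^2) ) = 0,
so z' is constant. Integrating once:
    z(θ) = a θ + b,
a helix on the cylinder (a straight line when the cylinder is unrolled). The constants a, b are determined by the endpoint conditions.
With endpoint conditions z(0) = 1 and z(2π/3) = 8: from z(0) = b we get b = 1, and a·2π/3 + 1 = 8 gives a = 21/(2π), so
    z(θ) = (21/(2π)) θ + 1.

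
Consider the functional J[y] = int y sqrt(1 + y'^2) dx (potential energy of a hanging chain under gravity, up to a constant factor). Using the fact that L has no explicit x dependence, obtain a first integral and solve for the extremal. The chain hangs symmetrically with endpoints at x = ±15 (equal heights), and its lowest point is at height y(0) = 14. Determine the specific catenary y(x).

The Lagrangian L(y, y') = y sqrt(1 + y'^2) has no explicit x dependence, so the Beltrami identity applies:
    L − y' ∂L/∂y' = C.
Compute ∂L/∂y' = y · y' / sqrt(1 + y'^2). Then
    L − y' ∂L/∂y'
    = y sqrt(1 + y'^2) − y · y'^2 / sqrt(1 + y'^2)
    = y (1 + y'^2 − y'^2) / sqrt(1 + y'^2)
    = y / sqrt(1 + y'^2) = C.
Squaring gives y^2 = C^2 (1 + y'^2), i.e.
    y'^2 = y^2 / C^2 − 1.
Separating variables,
    dy / sqrt(y^2 − C^2) = dx / C,
and integrating gives arccosh(y / C) = (x − a)/C, so
    y(x) = C cosh((x − a)/C),
the catenary. The constants C and a are fixed by the two endpoint conditions (and, for the hanging-chain problem, the length constraint selects C).
Now fit the given data. The endpoints x = ±15 are symmetric at equal height, so the catenary is even about its minimum: a = 0 and y(x) = C cosh(x/C). The lowest point is y(0) = C cosh(0) = C, and we are told y(0) = 14, so C = 14. Therefore
    y(x) = 14 cosh(x/14),
and at the endpoints
    y(±15) = 14 cosh(15/14).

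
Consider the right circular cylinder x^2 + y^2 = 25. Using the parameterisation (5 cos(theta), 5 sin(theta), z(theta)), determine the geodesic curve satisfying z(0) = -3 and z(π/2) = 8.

Parameterise the cylinder of radius R = 5 as
    r(θ) = (5 cos θ, 5 sin θ, z(θ)).
The arc-length element is
    ds = sqrt(25 + (dz/dθ)^2) dθ,
so the Lagrangian is L = sqrt(25 + z'^2).
L depends on z' only, not on z or θ, so ∂L/∂z = 0 and
    ∂L/∂z' = z' / sqrt(25 + z'^2).
The Euler-Lagrange equation gives
    d/dθ( z' / sqrt(25 + z'^2) ) = 0,
so z' is constant. Integrating once:
    z(θ) = a θ + b,
a helix on the cylinder (a straight line when the cylinder is unrolled). The constants a, b are determined by the endpoint conditions.
With endpoint conditions z(0) = -3 and z(π/2) = 8: from z(0) = b we get b = -3, and a·π/2 + -3 = 8 gives a = 22/π, so
    z(θ) = (22/π) θ − 3.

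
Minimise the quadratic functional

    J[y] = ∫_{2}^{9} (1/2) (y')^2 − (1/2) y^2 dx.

The Lagrangian is L = (1/2) (y')^2 − (1/2) y^2.
Compute ∂L/∂y = -y, ∂L/∂y' = y'.
The Euler-Lagrange equation d/dx(∂L/∂y') − ∂L/∂y = 0 reduces to
    y'' + y = 0.
Its general solution is
    y(x) = A sin(x) + B cos(x),
with A, B fixed by the endpoint conditions.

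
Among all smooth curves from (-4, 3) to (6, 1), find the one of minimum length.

Arc-length functional: J[y] = ∫ sqrt(1 + (y')^2) dx.
Lagrangian L = sqrt(1 + (y')^2) has no explicit y dependence, so ∂L/∂y = 0 and the Euler-Lagrange equation gives
    d/dx( y' / sqrt(1 + (y')^2) ) = 0  ⇒  y' / sqrt(1 + (y')^2) = const.
Hence y' is constant, so y(x) is affine.
Fitting the endpoints (-4, 3) and (6, 1):
    slope m = (1 − 3) / (6 − (-4)) = -1/5,
    intercept c = 3 − m·(-4) = 11/5.
Extremal: y(x) = (-1/5) x + 11/5.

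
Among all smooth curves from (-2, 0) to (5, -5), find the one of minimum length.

Arc-length functional: J[y] = ∫ sqrt(1 + (y')^2) dx.
Lagrangian L = sqrt(1 + (y')^2) has no explicit y dependence, so ∂L/∂y = 0 and the Euler-Lagrange equation gives
    d/dx( y' / sqrt(1 + (y')^2) ) = 0  ⇒  y' / sqrt(1 + (y')^2) = const.
Hence y' is constant, so y(x) is affine.
Fitting the endpoints (-2, 0) and (5, -5):
    slope m = ((-5) − 0) / (5 − (-2)) = -5/7,
    intercept c = 0 − m·(-2) = -10/7.
Extremal: y(x) = (-5/7) x - 10/7.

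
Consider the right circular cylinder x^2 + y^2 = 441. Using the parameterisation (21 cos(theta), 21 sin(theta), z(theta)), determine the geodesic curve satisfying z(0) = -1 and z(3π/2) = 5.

Parameterise the cylinder of radius R = 21 as
    r(θ) = (21 cos θ, 21 sin θ, z(θ)).
The arc-length element is
    ds = sqrt(441 + (dz/dθ)^2) dθ,
so the Lagrangian is L = sqrt(441 + z'^2).
L depends on z' only, not on z or θ, so ∂L/∂z = 0 and
    ∂L/∂z' = z' / sqrt(441 + z'^2).
The Euler-Lagrange equation gives
    d/dθ( z' / sqrt(441 + z'^2) ) = 0,
so z' is constant. Integrating once:
    z(θ) = a θ + b,
a helix on the cylinder (a straight line when the cylinder is unrolled). The constants a, b are determined by the endpoint conditions.
With endpoint conditions z(0) = -1 and z(3π/2) = 5: from z(0) = b we get b = -1, and a·3π/2 + -1 = 5 gives a = 4/π, so
    z(θ) = (4/π) θ − 1.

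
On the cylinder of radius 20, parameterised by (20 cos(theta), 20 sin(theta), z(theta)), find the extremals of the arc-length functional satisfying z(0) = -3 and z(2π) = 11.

Parameterise the cylinder of radius R = 20 as
    r(θ) = (20 cos θ, 20 sin θ, z(θ)).
The arc-length element is
    ds = sqrt(400 + (dz/dθ)^2) dθ,
so the Lagrangian is L = sqrt(400 + z'^2).
L depends on z' only, not on z or θ, so ∂L/∂z = 0 and
    ∂L/∂z' = z' / sqrt(400 + z'^2).
The Euler-Lagrange equation gives
    d/dθ( z' / sqrt(400 + z'^2) ) = 0,
so z' is constant. Integrating once:
    z(θ) = a θ + b,
a helix on the cylinder (a straight line when the cylinder is unrolled). The constants a, b are determined by the endpoint conditions.
With endpoint conditions z(0) = -3 and z(2π) = 11: from z(0) = b we get b = -3, and a·2π + -3 = 11 gives a = 7/π, so
    z(θ) = (7/π) θ − 3.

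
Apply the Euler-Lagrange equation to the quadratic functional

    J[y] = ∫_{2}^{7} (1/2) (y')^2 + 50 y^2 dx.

The Lagrangian is L = (1/2) (y')^2 + 50 y^2.
Compute ∂L/∂y = 100y, ∂L/∂y' = y'.
The Euler-Lagrange equation d/dx(∂L/∂y') − ∂L/∂y = 0 reduces to
    y'' − 100 y = 0.
Its general solution is
    y(x) = A e^(10x) + B e^(−10x),
with A, B fixed by the endpoint conditions.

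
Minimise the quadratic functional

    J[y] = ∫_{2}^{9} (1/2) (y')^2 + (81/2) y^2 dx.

The Lagrangian is L = (1/2) (y')^2 + (81/2) y^2.
Compute ∂L/∂y = 81y, ∂L/∂y' = y'.
The Euler-Lagrange equation d/dx(∂L/∂y') − ∂L/∂y = 0 reduces to
    y'' − 81 y = 0.
Its general solution is
    y(x) = A e^(9x) + B e^(−9x),
with A, B fixed by the endpoint conditions.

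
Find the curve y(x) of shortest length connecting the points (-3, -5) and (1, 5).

Arc-length functional: J[y] = ∫ sqrt(1 + (y')^2) dx.
Lagrangian L = sqrt(1 + (y')^2) has no explicit y dependence, so ∂L/∂y = 0 and the Euler-Lagrange equation gives
    d/dx( y' / sqrt(1 + (y')^2) ) = 0  ⇒  y' / sqrt(1 + (y')^2) = const.
Hence y' is constant, so y(x) is affine.
Fitting the endpoints (-3, -5) and (1, 5):
    slope m = (5 − (-5)) / (1 − (-3)) = 5/2,
    intercept c = (-5) − m·(-3) = 5/2.
Extremal: y(x) = (5/2) x + 5/2.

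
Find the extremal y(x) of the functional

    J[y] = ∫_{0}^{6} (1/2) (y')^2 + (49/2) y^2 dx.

The Lagrangian is L = (1/2) (y')^2 + (49/2) y^2.
Compute ∂L/∂y = 49y, ∂L/∂y' = y'.
The Euler-Lagrange equation d/dx(∂L/∂y') − ∂L/∂y = 0 reduces to
    y'' − 49 y = 0.
Its general solution is
    y(x) = A e^(7x) + B e^(−7x),
with A, B fixed by the endpoint conditions.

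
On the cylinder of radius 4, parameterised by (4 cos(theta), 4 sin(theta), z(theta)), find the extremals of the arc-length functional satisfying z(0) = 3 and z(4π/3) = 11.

Parameterise the cylinder of radius R = 4 as
    r(θ) = (4 cos θ, 4 sin θ, z(θ)).
The arc-length element is
    ds = sqrt(16 + (dz/dθ)^2) dθ,
so the Lagrangian is L = sqrt(16 + z'^2).
L depends on z' only, not on z or θ, so ∂L/∂z = 0 and
    ∂L/∂z' = z' / sqrt(16 + z'^2).
The Euler-Lagrange equation gives
    d/dθ( z' / sqrt(16 + z'^2) ) = 0,
so z' is constant. Integrating once:
    z(θ) = a θ + b,
a helix on the cylinder (a straight line when the cylinder is unrolled). The constants a, b are determined by the endpoint conditions.
With endpoint conditions z(0) = 3 and z(4π/3) = 11: from z(0) = b we get b = 3, and a·4π/3 + 3 = 11 gives a = 6/π, so
    z(θ) = (6/π) θ + 3.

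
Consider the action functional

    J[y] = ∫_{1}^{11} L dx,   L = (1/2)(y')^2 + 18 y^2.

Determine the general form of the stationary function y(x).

The Lagrangian is L = (1/2)(y')^2 + 18 y^2.
∂L/∂y = 36y.
∂L/∂y' = y'.
The Euler-Lagrange equation d/dx(∂L/∂y') − ∂L/∂y = 0 becomes:
    y'' - 36 y = 0
General solution: y(x) = A e^(6x) + B e^(-6x), where A and B are arbitrary constants fixed by the endpoint conditions.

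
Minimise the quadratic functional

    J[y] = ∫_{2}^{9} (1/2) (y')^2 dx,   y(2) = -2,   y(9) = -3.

The Lagrangian is L = (1/2) (y')^2.
Compute ∂L/∂y = 0, ∂L/∂y' = y'.
The Euler-Lagrange equation d/dx(∂L/∂y') − ∂L/∂y = 0 reduces to
    y'' = 0.
Its general solution is
    y(x) = A x + B,
with A, B fixed by the endpoint conditions.
Applying the endpoint conditions y(2) = -2 and y(9) = -3: solve A·2 + B = -2 and A·9 + B = -3. Subtracting gives A(9 − 2) = -3 − -2, so A = -1/7, and B = -2 − A·2 = -12/7. Therefore
    y(x) = (-1/7) x - 12/7.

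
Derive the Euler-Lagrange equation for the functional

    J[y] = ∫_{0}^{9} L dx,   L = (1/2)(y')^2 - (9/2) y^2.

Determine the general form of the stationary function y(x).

The Lagrangian is L = (1/2)(y')^2 - (9/2) y^2.
∂L/∂y = -9y.
∂L/∂y' = y'.
The Euler-Lagrange equation d/dx(∂L/∂y') − ∂L/∂y = 0 becomes:
    y'' + 9 y = 0
General solution: y(x) = A sin(3x) + B cos(3x), where A and B are arbitrary constants fixed by the endpoint conditions.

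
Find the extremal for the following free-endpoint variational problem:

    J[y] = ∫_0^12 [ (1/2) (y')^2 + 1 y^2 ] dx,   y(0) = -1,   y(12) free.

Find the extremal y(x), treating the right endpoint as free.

The Lagrangian L = (1/2) (y')^2 + 1 y^2 gives
    ∂L/∂y = 2 y,   ∂L/∂y' = y'.
Euler-Lagrange: y'' − 2 y = 0.
With k = sqrt(2), the general solution is
    y(x) = A cosh(sqrt(2) x) + B sinh(sqrt(2) x).
Fixed left endpoint y(0) = -1 ⇒ A = -1.
The right endpoint x = 12 is free, so the natural (transversality) condition is ∂L/∂y' |_{x=12} = 0, i.e. y'(12) = 0.
Compute y'(x) = A k sinh(k x) + B k cosh(k x), so
    y'(12) = A k sinh(k·12) + B k cosh(k·12) = 0
    ⇒ B = −A tanh(k·12) = tanh(sqrt(2)·12).
Therefore the extremal is
    y(x) = −cosh(sqrt(2) x) + tanh(sqrt(2)·12) sinh(sqrt(2) x).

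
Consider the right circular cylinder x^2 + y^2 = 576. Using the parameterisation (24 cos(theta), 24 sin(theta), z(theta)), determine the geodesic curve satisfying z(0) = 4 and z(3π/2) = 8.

Parameterise the cylinder of radius R = 24 as
    r(θ) = (24 cos θ, 24 sin θ, z(θ)).
The arc-length element is
    ds = sqrt(576 + (dz/dθ)^2) dθ,
so the Lagrangian is L = sqrt(576 + z'^2).
L depends on z' only, not on z or θ, so ∂L/∂z = 0 and
    ∂L/∂z' = z' / sqrt(576 + z'^2).
The Euler-Lagrange equation gives
    d/dθ( z' / sqrt(576 + z'^2) ) = 0,
so z' is constant. Integrating once:
    z(θ) = a θ + b,
a helix on the cylinder (a straight line when the cylinder is unrolled). The constants a, b are determined by the endpoint conditions.
With endpoint conditions z(0) = 4 and z(3π/2) = 8: from z(0) = b we get b = 4, and a·3π/2 + 4 = 8 gives a = 8/(3π), so
    z(θ) = (8/(3π)) θ + 4.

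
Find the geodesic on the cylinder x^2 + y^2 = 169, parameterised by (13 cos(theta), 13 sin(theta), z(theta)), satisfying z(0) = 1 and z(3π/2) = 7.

Parameterise the cylinder of radius R = 13 as
    r(θ) = (13 cos θ, 13 sin θ, z(θ)).
The arc-length element is
    ds = sqrt(169 + (dz/dθ)^2) dθ,
so the Lagrangian is L = sqrt(169 + z'^2).
L depends on z' only, not on z or θ, so ∂L/∂z = 0 and
    ∂L/∂z' = z' / sqrt(169 + z'^2).
The Euler-Lagrange equation gives
    d/dθ( z' / sqrt(169 + z'^2) ) = 0,
so z' is constant. Integrating once:
    z(θ) = a θ + b,
a helix on the cylinder (a straight line when the cylinder is unrolled). The constants a, b are determined by the endpoint conditions.
With endpoint conditions z(0) = 1 and z(3π/2) = 7: from z(0) = b we get b = 1, and a·3π/2 + 1 = 7 gives a = 4/π, so
    z(θ) = (4/π) θ + 1.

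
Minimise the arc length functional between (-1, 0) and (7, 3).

Arc-length functional: J[y] = ∫ sqrt(1 + (y')^2) dx.
Lagrangian L = sqrt(1 + (y')^2) has no explicit y dependence, so ∂L/∂y = 0 and the Euler-Lagrange equation gives
    d/dx( y' / sqrt(1 + (y')^2) ) = 0  ⇒  y' / sqrt(1 + (y')^2) = const.
Hence y' is constant, so y(x) is affine.
Fitting the endpoints (-1, 0) and (7, 3):
    slope m = (3 − 0) / (7 − (-1)) = 3/8,
    intercept c = 0 − m·(-1) = 3/8.
Extremal: y(x) = (3/8) x + 3/8.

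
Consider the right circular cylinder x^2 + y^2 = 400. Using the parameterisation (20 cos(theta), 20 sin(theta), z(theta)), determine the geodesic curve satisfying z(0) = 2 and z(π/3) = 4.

Parameterise the cylinder of radius R = 20 as
    r(θ) = (20 cos θ, 20 sin θ, z(θ)).
The arc-length element is
    ds = sqrt(400 + (dz/dθ)^2) dθ,
so the Lagrangian is L = sqrt(400 + z'^2).
L depends on z' only, not on z or θ, so ∂L/∂z = 0 and
    ∂L/∂z' = z' / sqrt(400 + z'^2).
The Euler-Lagrange equation gives
    d/dθ( z' / sqrt(400 + z'^2) ) = 0,
so z' is constant. Integrating once:
    z(θ) = a θ + b,
a helix on the cylinder (a straight line when the cylinder is unrolled). The constants a, b are determined by the endpoint conditions.
With endpoint conditions z(0) = 2 and z(π/3) = 4: from z(0) = b we get b = 2, and a·π/3 + 2 = 4 gives a = 6/π, so
    z(θ) = (6/π) θ + 2.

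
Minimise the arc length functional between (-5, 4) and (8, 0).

Arc-length functional: J[y] = ∫ sqrt(1 + (y')^2) dx.
Lagrangian L = sqrt(1 + (y')^2) has no explicit y dependence, so ∂L/∂y = 0 and the Euler-Lagrange equation gives
    d/dx( y' / sqrt(1 + (y')^2) ) = 0  ⇒  y' / sqrt(1 + (y')^2) = const.
Hence y' is constant, so y(x) is affine.
Fitting the endpoints (-5, 4) and (8, 0):
    slope m = (0 − 4) / (8 − (-5)) = -4/13,
    intercept c = 4 − m·(-5) = 32/13.
Extremal: y(x) = (-4/13) x + 32/13.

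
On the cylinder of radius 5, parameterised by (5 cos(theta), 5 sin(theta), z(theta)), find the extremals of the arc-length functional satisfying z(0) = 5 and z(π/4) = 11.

Parameterise the cylinder of radius R = 5 as
    r(θ) = (5 cos θ, 5 sin θ, z(θ)).
The arc-length element is
    ds = sqrt(25 + (dz/dθ)^2) dθ,
so the Lagrangian is L = sqrt(25 + z'^2).
L depends on z' only, not on z or θ, so ∂L/∂z = 0 and
    ∂L/∂z' = z' / sqrt(25 + z'^2).
The Euler-Lagrange equation gives
    d/dθ( z' / sqrt(25 + z'^2) ) = 0,
so z' is constant. Integrating once:
    z(θ) = a θ + b,
a helix on the cylinder (a straight line when the cylinder is unrolled). The constants a, b are determined by the endpoint conditions.
With endpoint conditions z(0) = 5 and z(π/4) = 11: from z(0) = b we get b = 5, and a·π/4 + 5 = 11 gives a = 24/π, so
    z(θ) = (24/π) θ + 5.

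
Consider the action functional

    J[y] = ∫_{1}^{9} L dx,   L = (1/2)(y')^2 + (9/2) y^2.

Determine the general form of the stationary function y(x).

The Lagrangian is L = (1/2)(y')^2 + (9/2) y^2.
∂L/∂y = 9y.
∂L/∂y' = y'.
The Euler-Lagrange equation d/dx(∂L/∂y') − ∂L/∂y = 0 becomes:
    y'' - 9 y = 0
General solution: y(x) = A e^(3x) + B e^(-3x), where A and B are arbitrary constants fixed by the endpoint conditions.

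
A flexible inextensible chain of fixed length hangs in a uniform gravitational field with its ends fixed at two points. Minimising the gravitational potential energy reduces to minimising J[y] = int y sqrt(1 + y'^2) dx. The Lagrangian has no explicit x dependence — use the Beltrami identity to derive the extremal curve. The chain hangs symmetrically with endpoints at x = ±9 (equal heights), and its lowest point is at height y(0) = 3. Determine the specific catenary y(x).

The Lagrangian L(y, y') = y sqrt(1 + y'^2) has no explicit x dependence, so the Beltrami identity applies:
    L − y' ∂L/∂y' = C.
Compute ∂L/∂y' = y · y' / sqrt(1 + y'^2). Then
    L − y' ∂L/∂y'
    = y sqrt(1 + y'^2) − y · y'^2 / sqrt(1 + y'^2)
    = y (1 + y'^2 − y'^2) / sqrt(1 + y'^2)
    = y / sqrt(1 + y'^2) = C.
Squaring gives y^2 = C^2 (1 + y'^2), i.e.
    y'^2 = y^2 / C^2 − 1.
Separating variables,
    dy / sqrt(y^2 − C^2) = dx / C,
and integrating gives arccosh(y / C) = (x − a)/C, so
    y(x) = C cosh((x − a)/C),
the catenary. The constants C and a are fixed by the two endpoint conditions (and, for the hanging-chain problem, the length constraint selects C).
Now fit the given data. The endpoints x = ±9 are symmetric at equal height, so the catenary is even about its minimum: a = 0 and y(x) = C cosh(x/C). The lowest point is y(0) = C cosh(0) = C, and we are told y(0) = 3, so C = 3. Therefore
    y(x) = 3 cosh(x/3),
and at the endpoints
    y(±9) = 3 cosh(9/3).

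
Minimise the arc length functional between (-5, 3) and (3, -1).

Arc-length functional: J[y] = ∫ sqrt(1 + (y')^2) dx.
Lagrangian L = sqrt(1 + (y')^2) has no explicit y dependence, so ∂L/∂y = 0 and the Euler-Lagrange equation gives
    d/dx( y' / sqrt(1 + (y')^2) ) = 0  ⇒  y' / sqrt(1 + (y')^2) = const.
Hence y' is constant, so y(x) is affine.
Fitting the endpoints (-5, 3) and (3, -1):
    slope m = ((-1) − 3) / (3 − (-5)) = -1/2,
    intercept c = 3 − m·(-5) = 1/2.
Extremal: y(x) = (-1/2) x + 1/2.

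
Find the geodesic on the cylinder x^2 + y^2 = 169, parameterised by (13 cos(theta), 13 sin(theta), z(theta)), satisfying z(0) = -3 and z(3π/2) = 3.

Parameterise the cylinder of radius R = 13 as
    r(θ) = (13 cos θ, 13 sin θ, z(θ)).
The arc-length element is
    ds = sqrt(169 + (dz/dθ)^2) dθ,
so the Lagrangian is L = sqrt(169 + z'^2).
L depends on z' only, not on z or θ, so ∂L/∂z = 0 and
    ∂L/∂z' = z' / sqrt(169 + z'^2).
The Euler-Lagrange equation gives
    d/dθ( z' / sqrt(169 + z'^2) ) = 0,
so z' is constant. Integrating once:
    z(θ) = a θ + b,
a helix on the cylinder (a straight line when the cylinder is unrolled). The constants a, b are determined by the endpoint conditions.
With endpoint conditions z(0) = -3 and z(3π/2) = 3: from z(0) = b we get b = -3, and a·3π/2 + -3 = 3 gives a = 4/π, so
    z(θ) = (4/π) θ − 3.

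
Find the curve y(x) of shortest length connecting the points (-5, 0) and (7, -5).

Arc-length functional: J[y] = ∫ sqrt(1 + (y')^2) dx.
Lagrangian L = sqrt(1 + (y')^2) has no explicit y dependence, so ∂L/∂y = 0 and the Euler-Lagrange equation gives
    d/dx( y' / sqrt(1 + (y')^2) ) = 0  ⇒  y' / sqrt(1 + (y')^2) = const.
Hence y' is constant, so y(x) is affine.
Fitting the endpoints (-5, 0) and (7, -5):
    slope m = ((-5) − 0) / (7 − (-5)) = -5/12,
    intercept c = 0 − m·(-5) = -25/12.
Extremal: y(x) = (-5/12) x - 25/12.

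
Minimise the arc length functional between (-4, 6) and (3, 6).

Arc-length functional: J[y] = ∫ sqrt(1 + (y')^2) dx.
Lagrangian L = sqrt(1 + (y')^2) has no explicit y dependence, so ∂L/∂y = 0 and the Euler-Lagrange equation gives
    d/dx( y' / sqrt(1 + (y')^2) ) = 0  ⇒  y' / sqrt(1 + (y')^2) = const.
Hence y' is constant, so y(x) is affine.
Fitting the endpoints (-4, 6) and (3, 6):
    slope m = (6 − 6) / (3 − (-4)) = 0,
    intercept c = 6 − m·(-4) = 6.
Extremal: y(x) = 6.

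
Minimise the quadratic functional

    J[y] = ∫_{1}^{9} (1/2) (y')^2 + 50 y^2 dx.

The Lagrangian is L = (1/2) (y')^2 + 50 y^2.
Compute ∂L/∂y = 100y, ∂L/∂y' = y'.
The Euler-Lagrange equation d/dx(∂L/∂y') − ∂L/∂y = 0 reduces to
    y'' − 100 y = 0.
Its general solution is
    y(x) = A e^(10x) + B e^(−10x),
with A, B fixed by the endpoint conditions.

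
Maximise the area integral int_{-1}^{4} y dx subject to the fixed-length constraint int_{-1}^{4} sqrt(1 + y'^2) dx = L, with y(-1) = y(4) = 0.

Set up the augmented Lagrangian using a multiplier λ for the length constraint:
    F(y, y') = y − λ sqrt(1 + y'^2).
F has no explicit x dependence, so the Beltrami identity yields a first integral
    F − y' ∂F/∂y' = C.
Compute ∂F/∂y' = −λ y' / sqrt(1 + y'^2). Then
    y − λ sqrt(1 + y'^2) + λ y'^2 / sqrt(1 + y'^2) = C
    ⇒  y − λ / sqrt(1 + y'^2) = C.
Solving for y' and integrating gives
    (x − a)^2 + (y − b)^2 = λ^2,
a circular arc of radius λ. The constants a, b are determined by the endpoint conditions y(-1) = y(4) = 0, and λ is fixed implicitly by the length constraint
    ∫_{-1}^{4} sqrt(1 + y'^2) dx = L.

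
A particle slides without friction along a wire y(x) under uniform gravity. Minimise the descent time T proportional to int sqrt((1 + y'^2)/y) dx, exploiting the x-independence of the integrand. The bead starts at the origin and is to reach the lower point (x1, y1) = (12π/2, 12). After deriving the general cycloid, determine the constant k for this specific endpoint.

The Lagrangian L = sqrt((1 + y'^2) / y) has no explicit x dependence, so the Beltrami identity applies:
    L − y' ∂L/∂y' = C.
Compute ∂L/∂y' = y' / sqrt(y (1 + y'^2)).
Substitute:
    sqrt((1 + y'^2)/y) − y'·y' / sqrt(y (1 + y'^2))
    = (1 + y'^2) / sqrt(y (1 + y'^2)) − y'^2 / sqrt(y (1 + y'^2))
    = 1 / sqrt(y (1 + y'^2)) = C.
Squaring and rearranging gives the first integral
    y (1 + y'^2) = 1/C^2 =: k   (constant).
Solving this first-order ODE by the substitution
    y = (k/2)(1 − cos θ)
yields the cycloid parameterisation
    x(θ) = (k/2)(θ − sin θ),   y(θ) = (k/2)(1 − cos θ).
The constant k is fixed by the endpoint condition.
Now fit the given lower endpoint (x1, y1) = (12π/2, 12). At the bottom of the first arch (θ = π), the parametric equations give
    y(π) = (k/2)(1 − cos π) = k,
    x(π) = (k/2)(π − sin π) = kπ/2.
Matching y(π) = 12 gives k = 12, consistent with x(π) = 12π/2. Therefore the specific cycloid is
    x(θ) = (12/2)(θ − sin θ),   y(θ) = (12/2)(1 − cos θ).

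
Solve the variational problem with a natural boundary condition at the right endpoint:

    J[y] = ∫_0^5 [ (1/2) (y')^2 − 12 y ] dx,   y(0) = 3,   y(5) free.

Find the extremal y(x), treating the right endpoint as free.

The Lagrangian L = (1/2) (y')^2 − 12 y gives
    ∂L/∂y = −12,   ∂L/∂y' = y'.
Euler-Lagrange: d/dx(y') − (−12) = 0, i.e. y'' + 12 = 0, so
    y(x) = −(12/2) x^2 + C1 x + C2.
Fixed left endpoint y(0) = 3 ⇒ C2 = 3.
The right endpoint x = 5 is free, so the natural (transversality) condition is ∂L/∂y' |_{x=5} = 0, i.e. y'(5) = 0.
Compute y'(x) = −12 x + C1, so y'(5) = −60 + C1 = 0 ⇒ C1 = 60.
Therefore the extremal is
    y(x) = −6 x^2 + 60 x + 3.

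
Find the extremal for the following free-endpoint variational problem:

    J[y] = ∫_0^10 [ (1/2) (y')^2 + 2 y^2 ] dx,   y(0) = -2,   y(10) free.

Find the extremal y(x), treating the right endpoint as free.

The Lagrangian L = (1/2) (y')^2 + 2 y^2 gives
    ∂L/∂y = 4 y,   ∂L/∂y' = y'.
Euler-Lagrange: y'' − 4 y = 0.
With k = 2, the general solution is
    y(x) = A cosh(2 x) + B sinh(2 x).
Fixed left endpoint y(0) = -2 ⇒ A = -2.
The right endpoint x = 10 is free, so the natural (transversality) condition is ∂L/∂y' |_{x=10} = 0, i.e. y'(10) = 0.
Compute y'(x) = A k sinh(k x) + B k cosh(k x), so
    y'(10) = A k sinh(k·10) + B k cosh(k·10) = 0
    ⇒ B = −A tanh(k·10) = 2 tanh(2·10).
Therefore the extremal is
    y(x) = −2 cosh(2 x) + 2 tanh(2·10) sinh(2 x).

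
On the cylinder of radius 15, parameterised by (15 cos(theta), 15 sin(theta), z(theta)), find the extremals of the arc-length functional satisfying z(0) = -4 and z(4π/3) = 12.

Parameterise the cylinder of radius R = 15 as
    r(θ) = (15 cos θ, 15 sin θ, z(θ)).
The arc-length element is
    ds = sqrt(225 + (dz/dθ)^2) dθ,
so the Lagrangian is L = sqrt(225 + z'^2).
L depends on z' only, not on z or θ, so ∂L/∂z = 0 and
    ∂L/∂z' = z' / sqrt(225 + z'^2).
The Euler-Lagrange equation gives
    d/dθ( z' / sqrt(225 + z'^2) ) = 0,
so z' is constant. Integrating once:
    z(θ) = a θ + b,
a helix on the cylinder (a straight line when the cylinder is unrolled). The constants a, b are determined by the endpoint conditions.
With endpoint conditions z(0) = -4 and z(4π/3) = 12: from z(0) = b we get b = -4, and a·4π/3 + -4 = 12 gives a = 12/π, so
    z(θ) = (12/π) θ − 4.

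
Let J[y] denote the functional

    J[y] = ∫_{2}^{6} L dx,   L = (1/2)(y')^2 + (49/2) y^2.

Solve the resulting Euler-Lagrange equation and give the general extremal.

The Lagrangian is L = (1/2)(y')^2 + (49/2) y^2.
∂L/∂y = 49y.
∂L/∂y' = y'.
The Euler-Lagrange equation d/dx(∂L/∂y') − ∂L/∂y = 0 becomes:
    y'' - 49 y = 0
General solution: y(x) = A e^(7x) + B e^(-7x), where A and B are arbitrary constants fixed by the endpoint conditions.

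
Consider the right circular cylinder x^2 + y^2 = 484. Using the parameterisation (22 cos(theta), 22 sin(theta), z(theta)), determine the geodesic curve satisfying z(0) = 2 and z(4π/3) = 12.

Parameterise the cylinder of radius R = 22 as
    r(θ) = (22 cos θ, 22 sin θ, z(θ)).
The arc-length element is
    ds = sqrt(484 + (dz/dθ)^2) dθ,
so the Lagrangian is L = sqrt(484 + z'^2).
L depends on z' only, not on z or θ, so ∂L/∂z = 0 and
    ∂L/∂z' = z' / sqrt(484 + z'^2).
The Euler-Lagrange equation gives
    d/dθ( z' / sqrt(484 + z'^2) ) = 0,
so z' is constant. Integrating once:
    z(θ) = a θ + b,
a helix on the cylinder (a straight line when the cylinder is unrolled). The constants a, b are determined by the endpoint conditions.
With endpoint conditions z(0) = 2 and z(4π/3) = 12: from z(0) = b we get b = 2, and a·4π/3 + 2 = 12 gives a = 15/(2π), so
    z(θ) = (15/(2π)) θ + 2.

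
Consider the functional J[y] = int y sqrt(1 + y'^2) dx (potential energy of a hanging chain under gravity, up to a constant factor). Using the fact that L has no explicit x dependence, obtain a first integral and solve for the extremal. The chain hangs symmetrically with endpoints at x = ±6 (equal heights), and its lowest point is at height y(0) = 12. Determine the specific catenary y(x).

The Lagrangian L(y, y') = y sqrt(1 + y'^2) has no explicit x dependence, so the Beltrami identity applies:
    L − y' ∂L/∂y' = C.
Compute ∂L/∂y' = y · y' / sqrt(1 + y'^2). Then
    L − y' ∂L/∂y'
    = y sqrt(1 + y'^2) − y · y'^2 / sqrt(1 + y'^2)
    = y (1 + y'^2 − y'^2) / sqrt(1 + y'^2)
    = y / sqrt(1 + y'^2) = C.
Squaring gives y^2 = C^2 (1 + y'^2), i.e.
    y'^2 = y^2 / C^2 − 1.
Separating variables,
    dy / sqrt(y^2 − C^2) = dx / C,
and integrating gives arccosh(y / C) = (x − a)/C, so
    y(x) = C cosh((x − a)/C),
the catenary. The constants C and a are fixed by the two endpoint conditions (and, for the hanging-chain problem, the length constraint selects C).
Now fit the given data. The endpoints x = ±6 are symmetric at equal height, so the catenary is even about its minimum: a = 0 and y(x) = C cosh(x/C). The lowest point is y(0) = C cosh(0) = C, and we are told y(0) = 12, so C = 12. Therefore
    y(x) = 12 cosh(x/12),
and at the endpoints
    y(±6) = 12 cosh(6/12).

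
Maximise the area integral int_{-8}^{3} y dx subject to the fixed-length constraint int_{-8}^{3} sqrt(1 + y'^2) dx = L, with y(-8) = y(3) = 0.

Set up the augmented Lagrangian using a multiplier λ for the length constraint:
    F(y, y') = y − λ sqrt(1 + y'^2).
F has no explicit x dependence, so the Beltrami identity yields a first integral
    F − y' ∂F/∂y' = C.
Compute ∂F/∂y' = −λ y' / sqrt(1 + y'^2). Then
    y − λ sqrt(1 + y'^2) + λ y'^2 / sqrt(1 + y'^2) = C
    ⇒  y − λ / sqrt(1 + y'^2) = C.
Solving for y' and integrating gives
    (x − a)^2 + (y − b)^2 = λ^2,
a circular arc of radius λ. The constants a, b are determined by the endpoint conditions y(-8) = y(3) = 0, and λ is fixed implicitly by the length constraint
    ∫_{-8}^{3} sqrt(1 + y'^2) dx = L.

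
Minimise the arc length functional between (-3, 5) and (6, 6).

Arc-length functional: J[y] = ∫ sqrt(1 + (y')^2) dx.
Lagrangian L = sqrt(1 + (y')^2) has no explicit y dependence, so ∂L/∂y = 0 and the Euler-Lagrange equation gives
    d/dx( y' / sqrt(1 + (y')^2) ) = 0  ⇒  y' / sqrt(1 + (y')^2) = const.
Hence y' is constant, so y(x) is affine.
Fitting the endpoints (-3, 5) and (6, 6):
    slope m = (6 − 5) / (6 − (-3)) = 1/9,
    intercept c = 5 − m·(-3) = 16/3.
Extremal: y(x) = (1/9) x + 16/3.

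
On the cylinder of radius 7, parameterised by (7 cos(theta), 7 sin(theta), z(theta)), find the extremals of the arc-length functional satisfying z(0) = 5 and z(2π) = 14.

Parameterise the cylinder of radius R = 7 as
    r(θ) = (7 cos θ, 7 sin θ, z(θ)).
The arc-length element is
    ds = sqrt(49 + (dz/dθ)^2) dθ,
so the Lagrangian is L = sqrt(49 + z'^2).
L depends on z' only, not on z or θ, so ∂L/∂z = 0 and
    ∂L/∂z' = z' / sqrt(49 + z'^2).
The Euler-Lagrange equation gives
    d/dθ( z' / sqrt(49 + z'^2) ) = 0,
so z' is constant. Integrating once:
    z(θ) = a θ + b,
a helix on the cylinder (a straight line when the cylinder is unrolled). The constants a, b are determined by the endpoint conditions.
With endpoint conditions z(0) = 5 and z(2π) = 14: from z(0) = b we get b = 5, and a·2π + 5 = 14 gives a = 9/(2π), so
    z(θ) = (9/(2π)) θ + 5.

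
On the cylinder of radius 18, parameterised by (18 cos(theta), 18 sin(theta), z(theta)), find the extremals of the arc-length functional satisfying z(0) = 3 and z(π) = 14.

Parameterise the cylinder of radius R = 18 as
    r(θ) = (18 cos θ, 18 sin θ, z(θ)).
The arc-length element is
    ds = sqrt(324 + (dz/dθ)^2) dθ,
so the Lagrangian is L = sqrt(324 + z'^2).
L depends on z' only, not on z or θ, so ∂L/∂z = 0 and
    ∂L/∂z' = z' / sqrt(324 + z'^2).
The Euler-Lagrange equation gives
    d/dθ( z' / sqrt(324 + z'^2) ) = 0,
so z' is constant. Integrating once:
    z(θ) = a θ + b,
a helix on the cylinder (a straight line when the cylinder is unrolled). The constants a, b are determined by the endpoint conditions.
With endpoint conditions z(0) = 3 and z(π) = 14: from z(0) = b we get b = 3, and a·π + 3 = 14 gives a = 11/π, so
    z(θ) = (11/π) θ + 3.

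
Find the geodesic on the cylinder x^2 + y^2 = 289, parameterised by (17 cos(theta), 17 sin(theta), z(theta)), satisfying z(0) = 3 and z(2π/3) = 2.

Parameterise the cylinder of radius R = 17 as
    r(θ) = (17 cos θ, 17 sin θ, z(θ)).
The arc-length element is
    ds = sqrt(289 + (dz/dθ)^2) dθ,
so the Lagrangian is L = sqrt(289 + z'^2).
L depends on z' only, not on z or θ, so ∂L/∂z = 0 and
    ∂L/∂z' = z' / sqrt(289 + z'^2).
The Euler-Lagrange equation gives
    d/dθ( z' / sqrt(289 + z'^2) ) = 0,
so z' is constant. Integrating once:
    z(θ) = a θ + b,
a helix on the cylinder (a straight line when the cylinder is unrolled). The constants a, b are determined by the endpoint conditions.
With endpoint conditions z(0) = 3 and z(2π/3) = 2: from z(0) = b we get b = 3, and a·2π/3 + 3 = 2 gives a = -3/(2π), so
    z(θ) = (-3/(2π)) θ + 3.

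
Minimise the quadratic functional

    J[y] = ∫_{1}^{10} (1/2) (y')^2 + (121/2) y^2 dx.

The Lagrangian is L = (1/2) (y')^2 + (121/2) y^2.
Compute ∂L/∂y = 121y, ∂L/∂y' = y'.
The Euler-Lagrange equation d/dx(∂L/∂y') − ∂L/∂y = 0 reduces to
    y'' − 121 y = 0.
Its general solution is
    y(x) = A e^(11x) + B e^(−11x),
with A, B fixed by the endpoint conditions.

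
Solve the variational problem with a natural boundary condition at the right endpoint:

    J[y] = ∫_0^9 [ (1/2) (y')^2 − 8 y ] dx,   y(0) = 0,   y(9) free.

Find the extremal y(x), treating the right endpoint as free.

The Lagrangian L = (1/2) (y')^2 − 8 y gives
    ∂L/∂y = −8,   ∂L/∂y' = y'.
Euler-Lagrange: d/dx(y') − (−8) = 0, i.e. y'' + 8 = 0, so
    y(x) = −(8/2) x^2 + C1 x + C2.
Fixed left endpoint y(0) = 0 ⇒ C2 = 0.
The right endpoint x = 9 is free, so the natural (transversality) condition is ∂L/∂y' |_{x=9} = 0, i.e. y'(9) = 0.
Compute y'(x) = −8 x + C1, so y'(9) = −72 + C1 = 0 ⇒ C1 = 72.
Therefore the extremal is
    y(x) = −4 x^2 + 72 x.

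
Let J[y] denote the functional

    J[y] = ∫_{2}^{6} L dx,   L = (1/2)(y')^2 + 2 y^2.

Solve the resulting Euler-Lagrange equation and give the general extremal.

The Lagrangian is L = (1/2)(y')^2 + 2 y^2.
∂L/∂y = 4y.
∂L/∂y' = y'.
The Euler-Lagrange equation d/dx(∂L/∂y') − ∂L/∂y = 0 becomes:
    y'' - 4 y = 0
General solution: y(x) = A e^(2x) + B e^(-2x), where A and B are arbitrary constants fixed by the endpoint conditions.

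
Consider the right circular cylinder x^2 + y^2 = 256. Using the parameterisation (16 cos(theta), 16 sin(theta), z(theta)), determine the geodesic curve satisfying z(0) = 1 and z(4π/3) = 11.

Parameterise the cylinder of radius R = 16 as
    r(θ) = (16 cos θ, 16 sin θ, z(θ)).
The arc-length element is
    ds = sqrt(256 + (dz/dθ)^2) dθ,
so the Lagrangian is L = sqrt(256 + z'^2).
L depends on z' only, not on z or θ, so ∂L/∂z = 0 and
    ∂L/∂z' = z' / sqrt(256 + z'^2).
The Euler-Lagrange equation gives
    d/dθ( z' / sqrt(256 + z'^2) ) = 0,
so z' is constant. Integrating once:
    z(θ) = a θ + b,
a helix on the cylinder (a straight line when the cylinder is unrolled). The constants a, b are determined by the endpoint conditions.
With endpoint conditions z(0) = 1 and z(4π/3) = 11: from z(0) = b we get b = 1, and a·4π/3 + 1 = 11 gives a = 15/(2π), so
    z(θ) = (15/(2π)) θ + 1.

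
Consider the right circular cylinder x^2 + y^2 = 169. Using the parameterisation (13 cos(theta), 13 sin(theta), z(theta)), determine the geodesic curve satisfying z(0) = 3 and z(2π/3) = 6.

Parameterise the cylinder of radius R = 13 as
    r(θ) = (13 cos θ, 13 sin θ, z(θ)).
The arc-length element is
    ds = sqrt(169 + (dz/dθ)^2) dθ,
so the Lagrangian is L = sqrt(169 + z'^2).
L depends on z' only, not on z or θ, so ∂L/∂z = 0 and
    ∂L/∂z' = z' / sqrt(169 + z'^2).
The Euler-Lagrange equation gives
    d/dθ( z' / sqrt(169 + z'^2) ) = 0,
so z' is constant. Integrating once:
    z(θ) = a θ + b,
a helix on the cylinder (a straight line when the cylinder is unrolled). The constants a, b are determined by the endpoint conditions.
With endpoint conditions z(0) = 3 and z(2π/3) = 6: from z(0) = b we get b = 3, and a·2π/3 + 3 = 6 gives a = 9/(2π), so
    z(θ) = (9/(2π)) θ + 3.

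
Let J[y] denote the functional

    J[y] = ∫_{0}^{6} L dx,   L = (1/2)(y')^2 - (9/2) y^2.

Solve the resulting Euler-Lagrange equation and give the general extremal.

The Lagrangian is L = (1/2)(y')^2 - (9/2) y^2.
∂L/∂y = -9y.
∂L/∂y' = y'.
The Euler-Lagrange equation d/dx(∂L/∂y') − ∂L/∂y = 0 becomes:
    y'' + 9 y = 0
General solution: y(x) = A sin(3x) + B cos(3x), where A and B are arbitrary constants fixed by the endpoint conditions.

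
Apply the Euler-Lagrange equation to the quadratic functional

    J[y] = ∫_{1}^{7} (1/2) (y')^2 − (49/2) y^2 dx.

The Lagrangian is L = (1/2) (y')^2 − (49/2) y^2.
Compute ∂L/∂y = -49y, ∂L/∂y' = y'.
The Euler-Lagrange equation d/dx(∂L/∂y') − ∂L/∂y = 0 reduces to
    y'' + 49 y = 0.
Its general solution is
    y(x) = A sin(7x) + B cos(7x),
with A, B fixed by the endpoint conditions.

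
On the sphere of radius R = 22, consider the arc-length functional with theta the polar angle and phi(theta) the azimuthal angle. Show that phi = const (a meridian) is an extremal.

On the sphere of radius R = 22 with spherical coordinates (θ, φ), the induced metric is
    ds^2 = 484(dθ^2 + sin^2(θ) dφ^2).
Using θ as the parameter, the arc-length functional becomes
    J[φ] = ∫ 22 sqrt(1 + sin^2(θ) (dφ/dθ)^2) dθ.
So L = 22 sqrt(1 + sin^2(θ) φ'^2). Compute
    ∂L/∂φ = 0  (L has no explicit φ dependence),
    ∂L/∂φ' = 22 sin^2(θ) φ' / sqrt(1 + sin^2(θ) φ'^2).
For the candidate φ(θ) = c (constant), φ' = 0, so ∂L/∂φ' evaluated along the candidate vanishes, and ∂L/∂φ is identically zero. Hence
    d/dθ(∂L/∂φ') − ∂L/∂φ = 0
is satisfied. Therefore meridians φ = const are extremals of arc length — they are geodesics on the sphere.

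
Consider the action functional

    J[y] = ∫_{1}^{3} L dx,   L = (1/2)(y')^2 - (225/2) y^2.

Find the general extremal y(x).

The Lagrangian is L = (1/2)(y')^2 - (225/2) y^2.
∂L/∂y = -225y.
∂L/∂y' = y'.
The Euler-Lagrange equation d/dx(∂L/∂y') − ∂L/∂y = 0 becomes:
    y'' + 225 y = 0
General solution: y(x) = A sin(15x) + B cos(15x), where A and B are arbitrary constants fixed by the endpoint conditions.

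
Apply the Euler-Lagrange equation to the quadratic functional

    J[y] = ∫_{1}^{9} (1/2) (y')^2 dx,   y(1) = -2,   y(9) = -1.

The Lagrangian is L = (1/2) (y')^2.
Compute ∂L/∂y = 0, ∂L/∂y' = y'.
The Euler-Lagrange equation d/dx(∂L/∂y') − ∂L/∂y = 0 reduces to
    y'' = 0.
Its general solution is
    y(x) = A x + B,
with A, B fixed by the endpoint conditions.
Applying the endpoint conditions y(1) = -2 and y(9) = -1: solve A·1 + B = -2 and A·9 + B = -1. Subtracting gives A(9 − 1) = -1 − -2, so A = 1/8, and B = -2 − A·1 = -17/8. Therefore
    y(x) = (1/8) x - 17/8.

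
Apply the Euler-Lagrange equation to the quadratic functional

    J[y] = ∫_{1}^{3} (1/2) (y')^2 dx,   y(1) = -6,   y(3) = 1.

The Lagrangian is L = (1/2) (y')^2.
Compute ∂L/∂y = 0, ∂L/∂y' = y'.
The Euler-Lagrange equation d/dx(∂L/∂y') − ∂L/∂y = 0 reduces to
    y'' = 0.
Its general solution is
    y(x) = A x + B,
with A, B fixed by the endpoint conditions.
Applying the endpoint conditions y(1) = -6 and y(3) = 1: solve A·1 + B = -6 and A·3 + B = 1. Subtracting gives A(3 − 1) = 1 − -6, so A = 7/2, and B = -6 − A·1 = -19/2. Therefore
    y(x) = (7/2) x - 19/2.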